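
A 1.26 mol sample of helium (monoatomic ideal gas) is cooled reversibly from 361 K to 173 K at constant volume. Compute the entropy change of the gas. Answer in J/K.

ΔS = -11.6 J/K

At constant volume, ΔS = nC_V ln(T₂/T₁) with C_V = 3R/2 = 12.47 J mol⁻¹ K⁻¹.
ΔS = 1.26 × 12.47 × ln(173/361) = -11.6 J/K.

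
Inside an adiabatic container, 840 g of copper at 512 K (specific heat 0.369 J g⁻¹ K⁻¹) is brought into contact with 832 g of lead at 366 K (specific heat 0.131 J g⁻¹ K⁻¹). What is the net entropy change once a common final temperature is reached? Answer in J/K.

ΔS_total = 4.29 J/K

Energy balance: T_f = (m₁c₁T₁ + m₂c₂T₂)/(m₁c₁ + m₂c₂) = 474.02 K.
ΔS₁ = m₁c₁ ln(T_f/T₁) = 309.96 × ln(474.02/512) = -23.8918 J/K.
ΔS₂ = m₂c₂ ln(T_f/T₂) = 108.992 × ln(474.02/366) = 28.1865 J/K.
ΔS_total = -23.8918 + 28.1865 = 4.29 J/K.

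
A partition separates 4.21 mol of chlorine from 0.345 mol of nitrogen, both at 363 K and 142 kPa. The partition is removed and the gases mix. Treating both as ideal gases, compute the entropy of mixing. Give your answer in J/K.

ΔS_mix = 10.2 J/K

Mole fractions: x_A = 4.21/4.55 = 0.924, x_B = 0.0757.
ΔS_mix = −R(n_A ln x_A + n_B ln x_B) = −8.314 × (4.21 ln 0.924 + 0.345 ln 0.0757) = 10.2 J/K.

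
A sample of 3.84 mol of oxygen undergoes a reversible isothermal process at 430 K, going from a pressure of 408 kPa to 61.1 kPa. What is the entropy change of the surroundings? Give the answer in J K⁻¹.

For an isothermal ideal gas ΔS_gas = nR ln(P₁/P₂) = 3.84 × 8.314 × ln(408/61.1) = 60.6 J/K.
The process is reversible, so ΔS_surr = −ΔS_gas = -60.6 J/K and ΔS_universe = 0.

ΔS_surr = -60.6 J/K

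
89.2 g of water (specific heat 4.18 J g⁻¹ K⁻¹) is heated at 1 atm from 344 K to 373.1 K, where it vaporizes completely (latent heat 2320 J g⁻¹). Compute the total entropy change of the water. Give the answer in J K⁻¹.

ΔS = 585 J/K

Warming step: ΔS₁ = m c ln(T_tr/T_i) = 89.2 × 4.18 × ln(373.1/344) = 30.28 J/K.
Phase change: ΔS₂ = +mL/T_tr = 89.2 × 2320 / 373.1 = 554.7 J/K.
ΔS_total = (30.28) + (554.7) = 585 J/K.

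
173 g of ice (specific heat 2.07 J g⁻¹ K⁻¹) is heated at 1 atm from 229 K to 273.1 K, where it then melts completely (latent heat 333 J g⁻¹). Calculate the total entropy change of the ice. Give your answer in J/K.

ΔS = 274 J/K

Warming step: ΔS₁ = m c ln(T_tr/T_i) = 173 × 2.07 × ln(273.1/229) = 63.07 J/K.
Phase change: ΔS₂ = +mL/T_tr = 173 × 333 / 273.1 = 210.9 J/K.
ΔS_total = (63.07) + (210.9) = 274 J/K.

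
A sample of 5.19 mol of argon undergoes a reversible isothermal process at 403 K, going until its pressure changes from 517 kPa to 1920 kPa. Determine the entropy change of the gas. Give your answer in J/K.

ΔS_gas = -56.6 J/K

For an isothermal ideal gas ΔS_gas = nR ln(P₁/P₂) = 5.19 × 8.314 × ln(517/1920) = -56.6 J/K.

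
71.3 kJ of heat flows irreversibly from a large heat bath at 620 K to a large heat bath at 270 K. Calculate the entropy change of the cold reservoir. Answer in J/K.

The cold reservoir gains heat Q, so ΔS_cold = +Q/T_C = 71300/270 = 264 J/K.

ΔS_cold = 264 J/K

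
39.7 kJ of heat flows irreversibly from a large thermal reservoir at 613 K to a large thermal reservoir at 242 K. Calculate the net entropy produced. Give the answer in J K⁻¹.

ΔS_total = 99.3 J/K

ΔS_hot = −Q/T_H = −39700/613 = -64.763 J/K and ΔS_cold = +Q/T_C = 39700/242 = 164.05 J/K.
ΔS_total = -64.763 + 164.05 = 99.3 J/K, positive as the second law requires.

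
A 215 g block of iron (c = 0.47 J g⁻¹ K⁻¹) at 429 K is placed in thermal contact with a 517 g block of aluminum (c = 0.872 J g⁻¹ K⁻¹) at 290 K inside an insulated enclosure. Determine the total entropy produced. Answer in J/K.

Energy balance: T_f = (m₁c₁T₁ + m₂c₂T₂)/(m₁c₁ + m₂c₂) = 315.45 K.
ΔS₁ = m₁c₁ ln(T_f/T₁) = 101.05 × ln(315.45/429) = -31.068 J/K.
ΔS₂ = m₂c₂ ln(T_f/T₂) = 450.824 × ln(315.45/290) = 37.925 J/K.
ΔS_total = -31.068 + 37.925 = 6.86 J/K.

ΔS_total = 6.86 J/K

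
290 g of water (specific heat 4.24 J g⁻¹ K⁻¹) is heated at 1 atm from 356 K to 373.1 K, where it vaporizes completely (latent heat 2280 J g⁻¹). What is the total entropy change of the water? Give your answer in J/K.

ΔS = 1830 J/K

Warming step: ΔS₁ = m c ln(T_tr/T_i) = 290 × 4.24 × ln(373.1/356) = 57.69 J/K.
Phase change: ΔS₂ = +mL/T_tr = 290 × 2280 / 373.1 = 1772 J/K.
ΔS_total = (57.69) + (1772) = 1830 J/K.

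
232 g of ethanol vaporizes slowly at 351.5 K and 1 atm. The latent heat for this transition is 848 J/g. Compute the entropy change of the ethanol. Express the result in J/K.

Heat absorbed by the substance: Q = mL = 232 × 848 = 196736 J.
At constant T, ΔS = Q_rev/T = 196736 / 351.5 = 560 J/K.

ΔS = 560 J/K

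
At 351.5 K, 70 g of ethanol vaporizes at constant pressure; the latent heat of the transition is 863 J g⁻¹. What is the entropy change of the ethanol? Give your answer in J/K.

Heat absorbed by the substance: Q = mL = 70 × 863 = 60410 J.
At constant T, ΔS = Q_rev/T = 60410 / 351.5 = 172 J/K.

ΔS = 172 J/K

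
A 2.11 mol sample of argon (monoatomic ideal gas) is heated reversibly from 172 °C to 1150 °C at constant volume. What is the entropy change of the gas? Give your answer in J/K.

ΔS = 30.6 J/K

In kelvin: T₁ = 445.15 K, T₂ = 1423.15 K. At constant volume, ΔS = nC_V ln(T₂/T₁) with C_V = 3R/2 = 12.47 J mol⁻¹ K⁻¹.
ΔS = 2.11 × 12.47 × ln(1423.15/445.15) = 30.6 J/K.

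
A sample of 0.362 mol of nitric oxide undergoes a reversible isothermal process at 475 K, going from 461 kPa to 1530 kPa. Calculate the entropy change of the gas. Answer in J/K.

ΔS_gas = -3.61 J/K

For an isothermal ideal gas ΔS_gas = nR ln(P₁/P₂) = 0.362 × 8.314 × ln(461/1530) = -3.61 J/K.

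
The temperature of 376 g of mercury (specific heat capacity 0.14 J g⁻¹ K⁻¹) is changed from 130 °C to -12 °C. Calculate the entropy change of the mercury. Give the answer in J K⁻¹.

In kelvin: T₁ = 403.15 K, T₂ = 261.15 K. ΔS = ∫dQ_rev/T = m c ln(T₂/T₁) = 376 × 0.14 × ln(261.15/403.15) = -22.9 J/K.

ΔS = -22.9 J/K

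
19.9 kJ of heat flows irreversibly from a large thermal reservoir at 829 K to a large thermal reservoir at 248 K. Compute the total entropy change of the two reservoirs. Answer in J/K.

ΔS_total = 56.2 J/K

ΔS_hot = −Q/T_H = −19900/829 = -24 J/K and ΔS_cold = +Q/T_C = 19900/248 = 80.24 J/K.
ΔS_total = -24 + 80.24 = 56.2 J/K, positive as the second law requires.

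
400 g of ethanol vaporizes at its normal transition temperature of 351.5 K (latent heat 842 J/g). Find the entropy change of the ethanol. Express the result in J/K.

Heat absorbed by the substance: Q = mL = 400 × 842 = 336800 J.
At constant T, ΔS = Q_rev/T = 336800 / 351.5 = 958 J/K.

ΔS = 958 J/K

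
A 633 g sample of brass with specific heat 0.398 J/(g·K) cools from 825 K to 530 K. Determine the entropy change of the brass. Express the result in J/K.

ΔS = -111 J/K

ΔS = ∫dQ_rev/T = m c ln(T₂/T₁) = 633 × 0.398 × ln(530/825) = -111 J/K.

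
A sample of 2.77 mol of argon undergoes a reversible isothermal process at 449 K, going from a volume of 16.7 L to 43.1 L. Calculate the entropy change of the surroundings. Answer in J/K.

ΔS_surr = -21.8 J/K

For an isothermal ideal gas ΔS_gas = nR ln(V₂/V₁) = 2.77 × 8.314 × ln(43.1/16.7) = 21.8 J/K.
The process is reversible, so ΔS_surr = −ΔS_gas = -21.8 J/K and ΔS_universe = 0.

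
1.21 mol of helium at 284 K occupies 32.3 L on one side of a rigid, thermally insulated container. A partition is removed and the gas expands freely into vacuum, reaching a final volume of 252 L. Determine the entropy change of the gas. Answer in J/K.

ΔS_gas = 20.7 J/K

For an ideal gas in free expansion Q = 0 and W = 0, so T is unchanged.
Entropy is a state function; using a reversible isothermal path, ΔS_gas = nR ln(V₂/V₁) = 1.21 × 8.314 × ln(252/32.3) = 20.7 J/K.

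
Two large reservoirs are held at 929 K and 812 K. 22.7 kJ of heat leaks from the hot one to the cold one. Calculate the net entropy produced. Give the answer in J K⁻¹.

ΔS_total = 3.52 J/K

ΔS_hot = −Q/T_H = −22700/929 = -24.435 J/K and ΔS_cold = +Q/T_C = 22700/812 = 27.956 J/K.
ΔS_total = -24.435 + 27.956 = 3.52 J/K, positive as the second law requires.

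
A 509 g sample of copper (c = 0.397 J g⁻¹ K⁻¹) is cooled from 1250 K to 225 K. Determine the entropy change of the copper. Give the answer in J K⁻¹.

ΔS = -347 J/K

ΔS = ∫dQ_rev/T = m c ln(T₂/T₁) = 509 × 0.397 × ln(225/1250) = -347 J/K.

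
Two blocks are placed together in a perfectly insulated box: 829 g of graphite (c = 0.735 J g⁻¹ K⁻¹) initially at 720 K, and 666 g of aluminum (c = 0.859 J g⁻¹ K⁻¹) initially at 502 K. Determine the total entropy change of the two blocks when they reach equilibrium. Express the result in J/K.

Energy balance: T_f = (m₁c₁T₁ + m₂c₂T₂)/(m₁c₁ + m₂c₂) = 614.43 K.
ΔS₁ = m₁c₁ ln(T_f/T₁) = 609.315 × ln(614.43/720) = -96.61 J/K.
ΔS₂ = m₂c₂ ln(T_f/T₂) = 572.094 × ln(614.43/502) = 115.6 J/K.
ΔS_total = -96.61 + 115.6 = 19 J/K.

ΔS_total = 19 J/K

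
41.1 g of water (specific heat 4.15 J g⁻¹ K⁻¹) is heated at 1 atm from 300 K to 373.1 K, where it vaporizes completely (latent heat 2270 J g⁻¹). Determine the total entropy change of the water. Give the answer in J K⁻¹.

Warming step: ΔS₁ = m c ln(T_tr/T_i) = 41.1 × 4.15 × ln(373.1/300) = 37.19 J/K.
Phase change: ΔS₂ = +mL/T_tr = 41.1 × 2270 / 373.1 = 250.1 J/K.
ΔS_total = (37.19) + (250.1) = 287 J/K.

ΔS = 287 J/K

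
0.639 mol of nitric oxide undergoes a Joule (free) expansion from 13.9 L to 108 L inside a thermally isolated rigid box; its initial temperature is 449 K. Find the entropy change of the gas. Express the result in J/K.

ΔS_gas = 10.9 J/K

For an ideal gas in free expansion Q = 0 and W = 0, so T is unchanged.
Entropy is a state function; using a reversible isothermal path, ΔS_gas = nR ln(V₂/V₁) = 0.639 × 8.314 × ln(108/13.9) = 10.9 J/K.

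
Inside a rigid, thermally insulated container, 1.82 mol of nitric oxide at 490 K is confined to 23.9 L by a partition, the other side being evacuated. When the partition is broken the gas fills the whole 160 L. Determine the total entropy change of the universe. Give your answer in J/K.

ΔS_universe = 28.8 J/K

No heat is exchanged and no work is done, so the ideal-gas temperature stays constant.
Entropy is a state function; using a reversible isothermal path, ΔS_gas = nR ln(V₂/V₁) = 1.82 × 8.314 × ln(160/23.9) = 28.8 J/K.
The insulated surroundings exchange no heat, so ΔS_surr = 0 and ΔS_universe = ΔS_gas.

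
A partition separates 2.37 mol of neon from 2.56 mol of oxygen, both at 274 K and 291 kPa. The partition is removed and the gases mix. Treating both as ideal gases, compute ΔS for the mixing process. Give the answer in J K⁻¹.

Mole fractions: x_A = 2.37/4.93 = 0.481, x_B = 0.519.
ΔS_mix = −R(n_A ln x_A + n_B ln x_B) = −8.314 × (2.37 ln 0.481 + 2.56 ln 0.519) = 28.4 J/K.

ΔS_mix = 28.4 J/K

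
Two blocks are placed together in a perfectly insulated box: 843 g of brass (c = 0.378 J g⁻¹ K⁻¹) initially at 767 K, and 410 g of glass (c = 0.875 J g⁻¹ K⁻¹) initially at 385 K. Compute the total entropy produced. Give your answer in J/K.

Energy balance: T_f = (m₁c₁T₁ + m₂c₂T₂)/(m₁c₁ + m₂c₂) = 564.69 K.
ΔS₁ = m₁c₁ ln(T_f/T₁) = 318.654 × ln(564.69/767) = -97.57 J/K.
ΔS₂ = m₂c₂ ln(T_f/T₂) = 358.75 × ln(564.69/385) = 137.4 J/K.
ΔS_total = -97.57 + 137.4 = 39.8 J/K.

ΔS_total = 39.8 J/K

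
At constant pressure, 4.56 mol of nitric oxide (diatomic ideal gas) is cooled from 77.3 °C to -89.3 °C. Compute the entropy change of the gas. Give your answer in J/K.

In kelvin: T₁ = 350.45 K, T₂ = 183.85 K. At constant pressure, ΔS = nC_p ln(T₂/T₁) with C_p = 7R/2 = 29.1 J mol⁻¹ K⁻¹.
ΔS = 4.56 × 29.1 × ln(183.85/350.45) = -85.6 J/K.

ΔS = -85.6 J/K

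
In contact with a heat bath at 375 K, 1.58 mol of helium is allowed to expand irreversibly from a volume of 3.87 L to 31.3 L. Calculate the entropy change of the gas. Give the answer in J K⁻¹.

ΔS_gas = 27.5 J/K

Entropy is a state function, so ΔS_gas depends only on the end states.
For an isothermal ideal gas ΔS_gas = nR ln(V₂/V₁) = 1.58 × 8.314 × ln(31.3/3.87) = 27.5 J/K.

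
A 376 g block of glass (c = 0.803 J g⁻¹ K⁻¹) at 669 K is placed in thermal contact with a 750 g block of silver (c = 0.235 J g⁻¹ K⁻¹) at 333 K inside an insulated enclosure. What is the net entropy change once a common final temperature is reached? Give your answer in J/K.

ΔS_total = 25.1 J/K

Energy balance: T_f = (m₁c₁T₁ + m₂c₂T₂)/(m₁c₁ + m₂c₂) = 545.15 K.
ΔS₁ = m₁c₁ ln(T_f/T₁) = 301.928 × ln(545.15/669) = -61.81 J/K.
ΔS₂ = m₂c₂ ln(T_f/T₂) = 176.25 × ln(545.15/333) = 86.88 J/K.
ΔS_total = -61.81 + 86.88 = 25.1 J/K.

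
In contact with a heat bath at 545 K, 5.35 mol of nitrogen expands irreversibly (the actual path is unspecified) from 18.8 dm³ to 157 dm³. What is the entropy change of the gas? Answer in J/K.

ΔS_gas = 94.4 J/K

Entropy is a state function, so ΔS_gas depends only on the end states.
For an isothermal ideal gas ΔS_gas = nR ln(V₂/V₁) = 5.35 × 8.314 × ln(157/18.8) = 94.4 J/K.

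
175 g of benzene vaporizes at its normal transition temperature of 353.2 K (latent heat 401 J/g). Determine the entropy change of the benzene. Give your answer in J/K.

ΔS = 199 J/K

Heat absorbed by the substance: Q = mL = 175 × 401 = 70175 J.
At constant T, ΔS = Q_rev/T = 70175 / 353.2 = 199 J/K.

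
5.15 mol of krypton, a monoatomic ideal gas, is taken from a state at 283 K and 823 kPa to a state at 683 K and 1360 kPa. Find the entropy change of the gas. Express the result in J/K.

ΔS = 72.8 J/K

ΔS = nC_p ln(T₂/T₁) − nR ln(P₂/P₁), with C_p = 5R/2 = 20.79 J mol⁻¹ K⁻¹ for a monoatomic ideal gas.
ΔS = 5.15 × [20.79 × ln(683/283) − 8.314 × ln(1360/823)] = 72.8 J/K.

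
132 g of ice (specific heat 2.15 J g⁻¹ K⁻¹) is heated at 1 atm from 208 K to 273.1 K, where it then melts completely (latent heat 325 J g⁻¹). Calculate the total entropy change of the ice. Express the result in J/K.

Warming step: ΔS₁ = m c ln(T_tr/T_i) = 132 × 2.15 × ln(273.1/208) = 77.28 J/K.
Phase change: ΔS₂ = +mL/T_tr = 132 × 325 / 273.1 = 157.1 J/K.
ΔS_total = (77.28) + (157.1) = 234 J/K.

ΔS = 234 J/K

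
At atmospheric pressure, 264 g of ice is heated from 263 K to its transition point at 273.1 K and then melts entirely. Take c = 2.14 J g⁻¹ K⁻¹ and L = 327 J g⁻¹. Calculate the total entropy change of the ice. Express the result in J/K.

ΔS = 337 J/K

Warming step: ΔS₁ = m c ln(T_tr/T_i) = 264 × 2.14 × ln(273.1/263) = 21.29 J/K.
Phase change: ΔS₂ = +mL/T_tr = 264 × 327 / 273.1 = 316.1 J/K.
ΔS_total = (21.29) + (316.1) = 337 J/K.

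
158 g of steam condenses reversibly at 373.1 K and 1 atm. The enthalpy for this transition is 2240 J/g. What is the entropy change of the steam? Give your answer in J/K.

ΔS = -949 J/K

Heat released by the substance: Q = −mL = −158 × 2240 = −353920 J.
At constant T, ΔS = Q_rev/T = −353920 / 373.1 = -949 J/K.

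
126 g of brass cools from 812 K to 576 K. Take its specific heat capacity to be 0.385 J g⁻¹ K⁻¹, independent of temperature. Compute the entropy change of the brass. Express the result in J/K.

ΔS = ∫dQ_rev/T = m c ln(T₂/T₁) = 126 × 0.385 × ln(576/812) = -16.7 J/K.

ΔS = -16.7 J/K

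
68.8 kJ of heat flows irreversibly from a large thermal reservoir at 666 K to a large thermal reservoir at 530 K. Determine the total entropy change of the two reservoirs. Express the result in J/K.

ΔS_hot = −Q/T_H = −68800/666 = -103.3 J/K and ΔS_cold = +Q/T_C = 68800/530 = 129.8 J/K.
ΔS_total = -103.3 + 129.8 = 26.5 J/K, positive as the second law requires.

ΔS_total = 26.5 J/K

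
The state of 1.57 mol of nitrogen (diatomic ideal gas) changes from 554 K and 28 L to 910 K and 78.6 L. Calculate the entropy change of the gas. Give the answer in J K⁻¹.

ΔS = 29.7 J/K

Entropy is a state function: ΔS = nC_V ln(T₂/T₁) + nR ln(V₂/V₁), with C_V = 5R/2 = 20.79 J mol⁻¹ K⁻¹ for a diatomic ideal gas.
ΔS = 1.57 × [20.79 × ln(910/554) + 8.314 × ln(78.6/28)] = 29.7 J/K.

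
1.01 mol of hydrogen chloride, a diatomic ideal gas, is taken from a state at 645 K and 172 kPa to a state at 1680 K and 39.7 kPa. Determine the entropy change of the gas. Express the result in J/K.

ΔS = nC_p ln(T₂/T₁) − nR ln(P₂/P₁), with C_p = 7R/2 = 29.1 J mol⁻¹ K⁻¹ for a diatomic ideal gas.
ΔS = 1.01 × [29.1 × ln(1680/645) − 8.314 × ln(39.7/172)] = 40.4 J/K.

ΔS = 40.4 J/K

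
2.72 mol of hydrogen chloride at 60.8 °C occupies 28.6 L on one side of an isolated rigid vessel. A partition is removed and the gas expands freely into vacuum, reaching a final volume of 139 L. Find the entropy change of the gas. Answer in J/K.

ΔS_gas = 35.8 J/K

For an ideal gas in free expansion Q = 0 and W = 0, so T is unchanged.
Entropy is a state function; using a reversible isothermal path, ΔS_gas = nR ln(V₂/V₁) = 2.72 × 8.314 × ln(139/28.6) = 35.8 J/K.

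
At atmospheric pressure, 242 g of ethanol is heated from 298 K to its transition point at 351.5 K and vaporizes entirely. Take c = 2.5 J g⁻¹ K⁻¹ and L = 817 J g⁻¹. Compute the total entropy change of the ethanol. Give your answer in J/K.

ΔS = 662 J/K

Warming step: ΔS₁ = m c ln(T_tr/T_i) = 242 × 2.5 × ln(351.5/298) = 99.9 J/K.
Phase change: ΔS₂ = +mL/T_tr = 242 × 817 / 351.5 = 562.5 J/K.
ΔS_total = (99.9) + (562.5) = 662 J/K.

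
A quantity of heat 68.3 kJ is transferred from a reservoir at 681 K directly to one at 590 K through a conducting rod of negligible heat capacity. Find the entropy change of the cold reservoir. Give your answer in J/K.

ΔS_cold = 116 J/K

The cold reservoir gains heat Q, so ΔS_cold = +Q/T_C = 68300/590 = 116 J/K.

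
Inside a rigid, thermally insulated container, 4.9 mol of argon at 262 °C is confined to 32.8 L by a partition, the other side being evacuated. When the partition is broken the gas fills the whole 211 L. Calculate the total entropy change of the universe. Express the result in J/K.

For an ideal gas in free expansion Q = 0 and W = 0, so T is unchanged.
Entropy is a state function; using a reversible isothermal path, ΔS_gas = nR ln(V₂/V₁) = 4.9 × 8.314 × ln(211/32.8) = 75.8 J/K.
The insulated surroundings exchange no heat, so ΔS_surr = 0 and ΔS_universe = ΔS_gas.

ΔS_universe = 75.8 J/K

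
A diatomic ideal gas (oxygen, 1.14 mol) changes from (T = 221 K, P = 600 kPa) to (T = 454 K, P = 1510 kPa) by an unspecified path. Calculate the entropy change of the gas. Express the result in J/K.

ΔS = 15.1 J/K

ΔS = nC_p ln(T₂/T₁) − nR ln(P₂/P₁), with C_p = 7R/2 = 29.1 J mol⁻¹ K⁻¹ for a diatomic ideal gas.
ΔS = 1.14 × [29.1 × ln(454/221) − 8.314 × ln(1510/600)] = 15.1 J/K.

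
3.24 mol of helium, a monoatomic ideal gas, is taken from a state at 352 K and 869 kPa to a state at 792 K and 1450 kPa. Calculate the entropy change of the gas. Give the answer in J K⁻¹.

ΔS = 40.8 J/K

ΔS = nC_p ln(T₂/T₁) − nR ln(P₂/P₁), with C_p = 5R/2 = 20.79 J mol⁻¹ K⁻¹ for a monoatomic ideal gas.
ΔS = 3.24 × [20.79 × ln(792/352) − 8.314 × ln(1450/869)] = 40.8 J/K.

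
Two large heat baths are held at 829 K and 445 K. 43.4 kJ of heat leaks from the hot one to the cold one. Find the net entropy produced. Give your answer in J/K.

ΔS_total = 45.2 J/K

ΔS_hot = −Q/T_H = −43400/829 = -52.35 J/K and ΔS_cold = +Q/T_C = 43400/445 = 97.53 J/K.
ΔS_total = -52.35 + 97.53 = 45.2 J/K, positive as the second law requires.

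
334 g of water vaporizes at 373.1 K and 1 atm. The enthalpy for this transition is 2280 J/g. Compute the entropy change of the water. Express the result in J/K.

Heat absorbed by the substance: Q = mL = 334 × 2280 = 761520 J.
At constant T, ΔS = Q_rev/T = 761520 / 373.1 = 2040 J/K.

ΔS = 2040 J/K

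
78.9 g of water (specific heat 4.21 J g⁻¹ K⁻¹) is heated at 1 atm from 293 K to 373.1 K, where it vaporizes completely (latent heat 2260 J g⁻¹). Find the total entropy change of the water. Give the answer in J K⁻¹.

Warming step: ΔS₁ = m c ln(T_tr/T_i) = 78.9 × 4.21 × ln(373.1/293) = 80.28 J/K.
Phase change: ΔS₂ = +mL/T_tr = 78.9 × 2260 / 373.1 = 477.9 J/K.
ΔS_total = (80.28) + (477.9) = 558 J/K.

ΔS = 558 J/K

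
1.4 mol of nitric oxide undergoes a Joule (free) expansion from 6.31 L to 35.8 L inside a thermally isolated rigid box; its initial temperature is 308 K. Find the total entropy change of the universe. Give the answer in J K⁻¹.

ΔS_universe = 20.2 J/K

For an ideal gas in free expansion Q = 0 and W = 0, so T is unchanged.
Entropy is a state function; using a reversible isothermal path, ΔS_gas = nR ln(V₂/V₁) = 1.4 × 8.314 × ln(35.8/6.31) = 20.2 J/K.
The insulated surroundings exchange no heat, so ΔS_surr = 0 and ΔS_universe = ΔS_gas.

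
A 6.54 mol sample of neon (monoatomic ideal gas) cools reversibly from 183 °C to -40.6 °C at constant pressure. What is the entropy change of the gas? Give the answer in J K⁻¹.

ΔS = -91.6 J/K

In kelvin: T₁ = 456.15 K, T₂ = 232.55 K. At constant pressure, ΔS = nC_p ln(T₂/T₁) with C_p = 5R/2 = 20.79 J mol⁻¹ K⁻¹.
ΔS = 6.54 × 20.79 × ln(232.55/456.15) = -91.6 J/K.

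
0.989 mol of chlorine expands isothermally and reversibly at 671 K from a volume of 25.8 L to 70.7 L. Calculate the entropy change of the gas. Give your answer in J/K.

ΔS_gas = 8.29 J/K

For an isothermal ideal gas ΔS_gas = nR ln(V₂/V₁) = 0.989 × 8.314 × ln(70.7/25.8) = 8.29 J/K.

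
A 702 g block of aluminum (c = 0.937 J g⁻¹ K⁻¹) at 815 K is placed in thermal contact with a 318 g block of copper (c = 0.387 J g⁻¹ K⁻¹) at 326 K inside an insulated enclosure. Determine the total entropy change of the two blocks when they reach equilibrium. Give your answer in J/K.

Energy balance: T_f = (m₁c₁T₁ + m₂c₂T₂)/(m₁c₁ + m₂c₂) = 737.93 K.
ΔS₁ = m₁c₁ ln(T_f/T₁) = 657.774 × ln(737.93/815) = -65.34 J/K.
ΔS₂ = m₂c₂ ln(T_f/T₂) = 123.066 × ln(737.93/326) = 100.5 J/K.
ΔS_total = -65.34 + 100.5 = 35.2 J/K.

ΔS_total = 35.2 J/K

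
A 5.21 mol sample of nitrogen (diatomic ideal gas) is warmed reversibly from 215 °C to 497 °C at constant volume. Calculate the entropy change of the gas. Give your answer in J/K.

In kelvin: T₁ = 488.15 K, T₂ = 770.15 K. At constant volume, ΔS = nC_V ln(T₂/T₁) with C_V = 5R/2 = 20.79 J mol⁻¹ K⁻¹.
ΔS = 5.21 × 20.79 × ln(770.15/488.15) = 49.4 J/K.

ΔS = 49.4 J/K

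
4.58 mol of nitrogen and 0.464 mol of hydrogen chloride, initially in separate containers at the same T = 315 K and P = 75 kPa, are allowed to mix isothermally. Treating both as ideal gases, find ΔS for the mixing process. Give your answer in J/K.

Mole fractions: x_A = 4.58/5.04 = 0.908, x_B = 0.092.
ΔS_mix = −R(n_A ln x_A + n_B ln x_B) = −8.314 × (4.58 ln 0.908 + 0.464 ln 0.092) = 12.9 J/K.

ΔS_mix = 12.9 J/K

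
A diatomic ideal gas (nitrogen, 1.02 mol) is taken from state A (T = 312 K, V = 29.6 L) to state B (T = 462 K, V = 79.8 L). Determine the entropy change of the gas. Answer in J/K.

ΔS = 16.7 J/K

Entropy is a state function: ΔS = nC_V ln(T₂/T₁) + nR ln(V₂/V₁), with C_V = 5R/2 = 20.79 J mol⁻¹ K⁻¹ for a diatomic ideal gas.
ΔS = 1.02 × [20.79 × ln(462/312) + 8.314 × ln(79.8/29.6)] = 16.7 J/K.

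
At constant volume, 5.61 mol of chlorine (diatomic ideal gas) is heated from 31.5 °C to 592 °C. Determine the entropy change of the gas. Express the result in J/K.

ΔS = 122 J/K

In kelvin: T₁ = 304.65 K, T₂ = 865.15 K. At constant volume, ΔS = nC_V ln(T₂/T₁) with C_V = 5R/2 = 20.79 J mol⁻¹ K⁻¹.
ΔS = 5.61 × 20.79 × ln(865.15/304.65) = 122 J/K.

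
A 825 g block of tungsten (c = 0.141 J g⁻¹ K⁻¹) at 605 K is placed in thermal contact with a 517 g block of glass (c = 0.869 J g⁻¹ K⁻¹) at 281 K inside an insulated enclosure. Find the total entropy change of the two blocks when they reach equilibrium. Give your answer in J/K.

ΔS_total = 31.2 J/K

Energy balance: T_f = (m₁c₁T₁ + m₂c₂T₂)/(m₁c₁ + m₂c₂) = 347.64 K.
ΔS₁ = m₁c₁ ln(T_f/T₁) = 116.325 × ln(347.64/605) = -64.45 J/K.
ΔS₂ = m₂c₂ ln(T_f/T₂) = 449.273 × ln(347.64/281) = 95.61 J/K.
ΔS_total = -64.45 + 95.61 = 31.2 J/K.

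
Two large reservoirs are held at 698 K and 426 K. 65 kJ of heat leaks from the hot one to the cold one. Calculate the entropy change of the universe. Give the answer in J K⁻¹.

ΔS_hot = −Q/T_H = −65000/698 = -93.12 J/K and ΔS_cold = +Q/T_C = 65000/426 = 152.6 J/K.
ΔS_total = -93.12 + 152.6 = 59.5 J/K, positive as the second law requires.

ΔS_total = 59.5 J/K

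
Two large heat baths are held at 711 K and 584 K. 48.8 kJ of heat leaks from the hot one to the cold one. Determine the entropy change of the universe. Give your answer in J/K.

ΔS_hot = −Q/T_H = −48800/711 = -68.64 J/K and ΔS_cold = +Q/T_C = 48800/584 = 83.56 J/K.
ΔS_total = -68.64 + 83.56 = 14.9 J/K, positive as the second law requires.

ΔS_total = 14.9 J/K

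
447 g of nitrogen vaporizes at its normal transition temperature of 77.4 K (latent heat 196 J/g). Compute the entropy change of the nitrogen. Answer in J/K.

Heat absorbed by the substance: Q = mL = 447 × 196 = 87612 J.
At constant T, ΔS = Q_rev/T = 87612 / 77.4 = 1130 J/K.

ΔS = 1130 J/K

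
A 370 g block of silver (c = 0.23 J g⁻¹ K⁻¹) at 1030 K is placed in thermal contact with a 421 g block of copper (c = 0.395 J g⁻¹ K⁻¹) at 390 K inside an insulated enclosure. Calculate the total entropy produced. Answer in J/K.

ΔS_total = 28.4 J/K

Energy balance: T_f = (m₁c₁T₁ + m₂c₂T₂)/(m₁c₁ + m₂c₂) = 606.65 K.
ΔS₁ = m₁c₁ ln(T_f/T₁) = 85.1 × ln(606.65/1030) = -45.05 J/K.
ΔS₂ = m₂c₂ ln(T_f/T₂) = 166.295 × ln(606.65/390) = 73.47 J/K.
ΔS_total = -45.05 + 73.47 = 28.4 J/K.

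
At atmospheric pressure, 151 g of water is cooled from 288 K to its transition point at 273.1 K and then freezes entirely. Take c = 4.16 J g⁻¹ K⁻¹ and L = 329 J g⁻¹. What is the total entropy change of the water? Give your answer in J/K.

Cooling step: ΔS₁ = m c ln(T_tr/T_i) = 151 × 4.16 × ln(273.1/288) = -33.37 J/K.
Phase change: ΔS₂ = −mL/T_tr = −151 × 329 / 273.1 = -181.9 J/K.
ΔS_total = (-33.37) + (-181.9) = -215 J/K.

ΔS = -215 J/K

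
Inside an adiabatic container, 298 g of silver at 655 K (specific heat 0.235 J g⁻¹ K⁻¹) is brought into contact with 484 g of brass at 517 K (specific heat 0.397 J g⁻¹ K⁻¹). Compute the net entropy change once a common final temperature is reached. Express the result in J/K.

Energy balance: T_f = (m₁c₁T₁ + m₂c₂T₂)/(m₁c₁ + m₂c₂) = 553.86 K.
ΔS₁ = m₁c₁ ln(T_f/T₁) = 70.03 × ln(553.86/655) = -11.746 J/K.
ΔS₂ = m₂c₂ ln(T_f/T₂) = 192.148 × ln(553.86/517) = 13.233 J/K.
ΔS_total = -11.746 + 13.233 = 1.49 J/K.

ΔS_total = 1.49 J/K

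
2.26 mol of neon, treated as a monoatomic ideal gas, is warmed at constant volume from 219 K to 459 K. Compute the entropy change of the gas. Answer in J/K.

At constant volume, ΔS = nC_V ln(T₂/T₁) with C_V = 3R/2 = 12.47 J mol⁻¹ K⁻¹.
ΔS = 2.26 × 12.47 × ln(459/219) = 20.9 J/K.

ΔS = 20.9 J/K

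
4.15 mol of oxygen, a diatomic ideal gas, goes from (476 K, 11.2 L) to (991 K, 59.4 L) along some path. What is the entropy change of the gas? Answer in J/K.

ΔS = 121 J/K

Entropy is a state function: ΔS = nC_V ln(T₂/T₁) + nR ln(V₂/V₁), with C_V = 5R/2 = 20.79 J mol⁻¹ K⁻¹ for a diatomic ideal gas.
ΔS = 4.15 × [20.79 × ln(991/476) + 8.314 × ln(59.4/11.2)] = 121 J/K.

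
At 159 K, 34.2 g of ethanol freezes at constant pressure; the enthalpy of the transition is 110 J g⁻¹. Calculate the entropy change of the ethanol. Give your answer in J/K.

Heat released by the substance: Q = −mL = −34.2 × 110 = −3762 J.
At constant T, ΔS = Q_rev/T = −3762 / 159 = -23.7 J/K.

ΔS = -23.7 J/K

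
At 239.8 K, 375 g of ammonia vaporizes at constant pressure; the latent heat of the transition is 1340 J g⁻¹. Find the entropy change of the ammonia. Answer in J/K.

Heat absorbed by the substance: Q = mL = 375 × 1340 = 502500 J.
At constant T, ΔS = Q_rev/T = 502500 / 239.8 = 2100 J/K.

ΔS = 2100 J/K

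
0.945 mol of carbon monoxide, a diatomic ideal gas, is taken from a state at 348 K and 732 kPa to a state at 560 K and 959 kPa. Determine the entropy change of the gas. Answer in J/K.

ΔS = nC_p ln(T₂/T₁) − nR ln(P₂/P₁), with C_p = 7R/2 = 29.1 J mol⁻¹ K⁻¹ for a diatomic ideal gas.
ΔS = 0.945 × [29.1 × ln(560/348) − 8.314 × ln(959/732)] = 11 J/K.

ΔS = 11 J/K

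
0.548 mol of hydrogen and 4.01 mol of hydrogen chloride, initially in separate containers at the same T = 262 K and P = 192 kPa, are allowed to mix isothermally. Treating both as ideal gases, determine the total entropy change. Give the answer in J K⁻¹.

Mole fractions: x_A = 0.548/4.56 = 0.12, x_B = 0.88.
ΔS_mix = −R(n_A ln x_A + n_B ln x_B) = −8.314 × (0.548 ln 0.12 + 4.01 ln 0.88) = 13.9 J/K.

ΔS_mix = 13.9 J/K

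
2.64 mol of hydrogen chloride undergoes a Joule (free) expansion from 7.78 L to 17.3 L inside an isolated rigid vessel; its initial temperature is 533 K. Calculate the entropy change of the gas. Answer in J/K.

ΔS_gas = 17.5 J/K

No heat is exchanged and no work is done, so the ideal-gas temperature stays constant.
Entropy is a state function; using a reversible isothermal path, ΔS_gas = nR ln(V₂/V₁) = 2.64 × 8.314 × ln(17.3/7.78) = 17.5 J/K.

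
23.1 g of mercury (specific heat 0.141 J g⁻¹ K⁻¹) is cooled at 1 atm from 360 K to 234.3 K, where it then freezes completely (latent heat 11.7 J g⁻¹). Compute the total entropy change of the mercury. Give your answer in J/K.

ΔS = -2.55 J/K

Cooling step: ΔS₁ = m c ln(T_tr/T_i) = 23.1 × 0.141 × ln(234.3/360) = -1.399 J/K.
Phase change: ΔS₂ = −mL/T_tr = −23.1 × 11.7 / 234.3 = -1.154 J/K.
ΔS_total = (-1.399) + (-1.154) = -2.55 J/K.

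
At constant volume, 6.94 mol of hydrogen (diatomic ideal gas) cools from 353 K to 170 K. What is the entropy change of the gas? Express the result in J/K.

At constant volume, ΔS = nC_V ln(T₂/T₁) with C_V = 5R/2 = 20.79 J mol⁻¹ K⁻¹.
ΔS = 6.94 × 20.79 × ln(170/353) = -105 J/K.

ΔS = -105 J/K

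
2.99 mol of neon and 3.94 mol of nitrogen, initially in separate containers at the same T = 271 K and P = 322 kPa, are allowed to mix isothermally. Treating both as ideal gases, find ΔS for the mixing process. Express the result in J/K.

ΔS_mix = 39.4 J/K

Mole fractions: x_A = 2.99/6.93 = 0.431, x_B = 0.569.
ΔS_mix = −R(n_A ln x_A + n_B ln x_B) = −8.314 × (2.99 ln 0.431 + 3.94 ln 0.569) = 39.4 J/K.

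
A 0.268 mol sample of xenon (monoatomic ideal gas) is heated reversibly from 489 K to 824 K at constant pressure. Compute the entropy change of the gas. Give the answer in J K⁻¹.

At constant pressure, ΔS = nC_p ln(T₂/T₁) with C_p = 5R/2 = 20.79 J mol⁻¹ K⁻¹.
ΔS = 0.268 × 20.79 × ln(824/489) = 2.91 J/K.

ΔS = 2.91 J/K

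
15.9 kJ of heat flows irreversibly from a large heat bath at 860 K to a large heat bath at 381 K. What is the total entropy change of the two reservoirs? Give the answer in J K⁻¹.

ΔS_hot = −Q/T_H = −15900/860 = -18.49 J/K and ΔS_cold = +Q/T_C = 15900/381 = 41.73 J/K.
ΔS_total = -18.49 + 41.73 = 23.2 J/K, positive as the second law requires.

ΔS_total = 23.2 J/K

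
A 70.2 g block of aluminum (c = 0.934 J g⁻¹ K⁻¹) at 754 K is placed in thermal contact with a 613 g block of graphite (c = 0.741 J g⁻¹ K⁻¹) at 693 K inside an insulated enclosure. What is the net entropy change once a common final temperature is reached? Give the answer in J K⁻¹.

ΔS_total = 0.208 J/K

Energy balance: T_f = (m₁c₁T₁ + m₂c₂T₂)/(m₁c₁ + m₂c₂) = 700.69 K.
ΔS₁ = m₁c₁ ln(T_f/T₁) = 65.5668 × ln(700.69/754) = -4.8074 J/K.
ΔS₂ = m₂c₂ ln(T_f/T₂) = 454.233 × ln(700.69/693) = 5.0156 J/K.
ΔS_total = -4.8074 + 5.0156 = 0.208 J/K.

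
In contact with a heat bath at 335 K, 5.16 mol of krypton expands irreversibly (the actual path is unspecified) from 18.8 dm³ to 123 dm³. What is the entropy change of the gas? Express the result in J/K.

Entropy is a state function, so ΔS_gas depends only on the end states.
For an isothermal ideal gas ΔS_gas = nR ln(V₂/V₁) = 5.16 × 8.314 × ln(123/18.8) = 80.6 J/K.

ΔS_gas = 80.6 J/K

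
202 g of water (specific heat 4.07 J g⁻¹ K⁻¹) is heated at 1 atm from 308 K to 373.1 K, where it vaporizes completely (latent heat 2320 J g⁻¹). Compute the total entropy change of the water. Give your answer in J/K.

Warming step: ΔS₁ = m c ln(T_tr/T_i) = 202 × 4.07 × ln(373.1/308) = 157.6 J/K.
Phase change: ΔS₂ = +mL/T_tr = 202 × 2320 / 373.1 = 1256 J/K.
ΔS_total = (157.6) + (1256) = 1410 J/K.

ΔS = 1410 J/K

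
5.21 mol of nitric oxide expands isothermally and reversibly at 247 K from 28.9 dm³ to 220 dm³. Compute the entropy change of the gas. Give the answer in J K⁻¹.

ΔS_gas = 87.9 J/K

For an isothermal ideal gas ΔS_gas = nR ln(V₂/V₁) = 5.21 × 8.314 × ln(220/28.9) = 87.9 J/K.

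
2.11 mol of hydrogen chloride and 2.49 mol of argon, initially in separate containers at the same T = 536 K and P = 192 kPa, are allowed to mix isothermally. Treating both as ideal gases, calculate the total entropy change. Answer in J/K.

Mole fractions: x_A = 2.11/4.6 = 0.459, x_B = 0.541.
ΔS_mix = −R(n_A ln x_A + n_B ln x_B) = −8.314 × (2.11 ln 0.459 + 2.49 ln 0.541) = 26.4 J/K.

ΔS_mix = 26.4 J/K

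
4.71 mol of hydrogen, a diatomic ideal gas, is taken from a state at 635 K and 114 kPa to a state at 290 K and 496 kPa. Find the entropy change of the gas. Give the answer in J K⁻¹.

ΔS = -165 J/K

ΔS = nC_p ln(T₂/T₁) − nR ln(P₂/P₁), with C_p = 7R/2 = 29.1 J mol⁻¹ K⁻¹ for a diatomic ideal gas.
ΔS = 4.71 × [29.1 × ln(290/635) − 8.314 × ln(496/114)] = -165 J/K.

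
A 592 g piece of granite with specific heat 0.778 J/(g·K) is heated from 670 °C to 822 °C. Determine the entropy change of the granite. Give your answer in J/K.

ΔS = 68.8 J/K

In kelvin: T₁ = 943.15 K, T₂ = 1095.15 K. ΔS = ∫dQ_rev/T = m c ln(T₂/T₁) = 592 × 0.778 × ln(1095.15/943.15) = 68.8 J/K.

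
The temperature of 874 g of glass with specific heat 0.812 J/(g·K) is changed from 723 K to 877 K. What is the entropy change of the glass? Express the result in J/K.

ΔS = 137 J/K

ΔS = ∫dQ_rev/T = m c ln(T₂/T₁) = 874 × 0.812 × ln(877/723) = 137 J/K.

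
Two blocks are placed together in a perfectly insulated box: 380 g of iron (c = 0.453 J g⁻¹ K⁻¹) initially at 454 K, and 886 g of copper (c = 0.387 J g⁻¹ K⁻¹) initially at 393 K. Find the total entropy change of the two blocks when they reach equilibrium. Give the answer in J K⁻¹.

ΔS_total = 1.21 J/K

Energy balance: T_f = (m₁c₁T₁ + m₂c₂T₂)/(m₁c₁ + m₂c₂) = 413.39 K.
ΔS₁ = m₁c₁ ln(T_f/T₁) = 172.14 × ln(413.39/454) = -16.13 J/K.
ΔS₂ = m₂c₂ ln(T_f/T₂) = 342.882 × ln(413.39/393) = 17.34 J/K.
ΔS_total = -16.13 + 17.34 = 1.21 J/K.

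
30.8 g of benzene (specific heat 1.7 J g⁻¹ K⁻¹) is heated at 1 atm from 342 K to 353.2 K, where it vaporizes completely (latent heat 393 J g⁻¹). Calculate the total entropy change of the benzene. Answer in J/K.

Warming step: ΔS₁ = m c ln(T_tr/T_i) = 30.8 × 1.7 × ln(353.2/342) = 1.687 J/K.
Phase change: ΔS₂ = +mL/T_tr = 30.8 × 393 / 353.2 = 34.27 J/K.
ΔS_total = (1.687) + (34.27) = 36 J/K.

ΔS = 36 J/K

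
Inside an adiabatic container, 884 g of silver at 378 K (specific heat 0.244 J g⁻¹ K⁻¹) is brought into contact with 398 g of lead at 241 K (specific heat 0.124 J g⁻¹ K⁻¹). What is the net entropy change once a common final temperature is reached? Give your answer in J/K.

ΔS_total = 3.69 J/K

Energy balance: T_f = (m₁c₁T₁ + m₂c₂T₂)/(m₁c₁ + m₂c₂) = 352.49 K.
ΔS₁ = m₁c₁ ln(T_f/T₁) = 215.696 × ln(352.49/378) = -15.07 J/K.
ΔS₂ = m₂c₂ ln(T_f/T₂) = 49.352 × ln(352.49/241) = 18.76 J/K.
ΔS_total = -15.07 + 18.76 = 3.69 J/K.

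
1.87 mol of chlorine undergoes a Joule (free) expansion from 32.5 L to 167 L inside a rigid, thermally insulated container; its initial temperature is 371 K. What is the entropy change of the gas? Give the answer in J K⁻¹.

ΔS_gas = 25.4 J/K

No heat is exchanged and no work is done, so the ideal-gas temperature stays constant.
Entropy is a state function; using a reversible isothermal path, ΔS_gas = nR ln(V₂/V₁) = 1.87 × 8.314 × ln(167/32.5) = 25.4 J/K.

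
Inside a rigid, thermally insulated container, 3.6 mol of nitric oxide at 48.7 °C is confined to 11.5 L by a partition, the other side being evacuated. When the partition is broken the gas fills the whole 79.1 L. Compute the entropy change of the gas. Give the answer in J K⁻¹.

No heat is exchanged and no work is done, so the ideal-gas temperature stays constant.
Entropy is a state function; using a reversible isothermal path, ΔS_gas = nR ln(V₂/V₁) = 3.6 × 8.314 × ln(79.1/11.5) = 57.7 J/K.

ΔS_gas = 57.7 J/K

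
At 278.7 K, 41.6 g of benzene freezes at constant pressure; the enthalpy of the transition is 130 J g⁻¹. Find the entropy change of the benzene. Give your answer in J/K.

Heat released by the substance: Q = −mL = −41.6 × 130 = −5408 J.
At constant T, ΔS = Q_rev/T = −5408 / 278.7 = -19.4 J/K.

ΔS = -19.4 J/K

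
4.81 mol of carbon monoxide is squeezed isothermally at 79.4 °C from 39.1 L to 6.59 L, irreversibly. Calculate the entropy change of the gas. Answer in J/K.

ΔS_gas = -71.2 J/K

Entropy is a state function, so ΔS_gas depends only on the end states.
For an isothermal ideal gas ΔS_gas = nR ln(V₂/V₁) = 4.81 × 8.314 × ln(6.59/39.1) = -71.2 J/K.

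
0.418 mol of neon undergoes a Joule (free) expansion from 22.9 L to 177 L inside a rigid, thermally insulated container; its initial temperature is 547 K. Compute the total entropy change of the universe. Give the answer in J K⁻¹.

For an ideal gas in free expansion Q = 0 and W = 0, so T is unchanged.
Entropy is a state function; using a reversible isothermal path, ΔS_gas = nR ln(V₂/V₁) = 0.418 × 8.314 × ln(177/22.9) = 7.11 J/K.
The insulated surroundings exchange no heat, so ΔS_surr = 0 and ΔS_universe = ΔS_gas.

ΔS_universe = 7.11 J/K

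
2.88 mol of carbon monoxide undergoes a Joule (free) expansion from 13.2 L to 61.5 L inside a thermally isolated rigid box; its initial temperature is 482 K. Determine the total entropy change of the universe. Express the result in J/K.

ΔS_universe = 36.8 J/K

No heat is exchanged and no work is done, so the ideal-gas temperature stays constant.
Entropy is a state function; using a reversible isothermal path, ΔS_gas = nR ln(V₂/V₁) = 2.88 × 8.314 × ln(61.5/13.2) = 36.8 J/K.
The insulated surroundings exchange no heat, so ΔS_surr = 0 and ΔS_universe = ΔS_gas.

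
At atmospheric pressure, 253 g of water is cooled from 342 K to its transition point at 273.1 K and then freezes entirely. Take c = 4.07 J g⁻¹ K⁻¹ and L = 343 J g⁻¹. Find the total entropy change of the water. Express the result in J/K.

ΔS = -549 J/K

Cooling step: ΔS₁ = m c ln(T_tr/T_i) = 253 × 4.07 × ln(273.1/342) = -231.66 J/K.
Phase change: ΔS₂ = −mL/T_tr = −253 × 343 / 273.1 = -317.76 J/K.
ΔS_total = (-231.66) + (-317.76) = -549 J/K.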